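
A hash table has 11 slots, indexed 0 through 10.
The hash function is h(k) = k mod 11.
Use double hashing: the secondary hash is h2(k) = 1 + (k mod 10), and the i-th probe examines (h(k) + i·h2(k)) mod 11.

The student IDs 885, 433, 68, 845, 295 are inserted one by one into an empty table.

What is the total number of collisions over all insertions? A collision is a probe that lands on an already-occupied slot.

2

885 hashes to 5; slot 5 is free -> place at 5.
433 hashes to 4; slot 4 is free -> place at 4.
68 hashes to 2; slot 2 is free -> place at 2.
845 hashes to 9; slot 9 is free -> place at 9.
295 hashes to 9, h2=6; 9,4 taken -> place at 10.
Table: [_, _, 68, _, 433, 885, _, _, _, 845, 295]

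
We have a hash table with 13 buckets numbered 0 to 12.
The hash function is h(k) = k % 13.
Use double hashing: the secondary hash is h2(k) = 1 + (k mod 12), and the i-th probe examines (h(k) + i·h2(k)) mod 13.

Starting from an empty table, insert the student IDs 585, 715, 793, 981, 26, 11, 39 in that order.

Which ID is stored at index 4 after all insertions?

Insert 585: h=0, slot 0 empty → index 0.
Insert 715: h=0, h2=8, slot 0 occupied → index 8.
Insert 793: h=0, h2=2, slot 0 occupied → index 2.
Insert 981: h=6, slot 6 empty → index 6.
Insert 26: h=0, h2=3, slot 0 occupied → index 3.
Insert 11: h=11, slot 11 empty → index 11.
Insert 39: h=0, h2=4, slot 0 occupied → index 4.
Table: [585, ., 793, 26, 39, ., 981, ., 715, ., ., 11, .]

39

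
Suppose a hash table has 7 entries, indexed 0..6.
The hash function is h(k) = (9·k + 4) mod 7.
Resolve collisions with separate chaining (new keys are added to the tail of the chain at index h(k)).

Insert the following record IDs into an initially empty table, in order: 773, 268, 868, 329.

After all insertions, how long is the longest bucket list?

Insert 773: h=3, bucket 3 empty → new chain.
Insert 268: h=1, bucket 1 empty → new chain.
Insert 868: h=4, bucket 4 empty → new chain.
Insert 329: h=4, bucket 4 nonempty → append to chain.
Final buckets:
0: .
1: 268
2: .
3: 773
4: 868 -> 329
5: .
6: .

2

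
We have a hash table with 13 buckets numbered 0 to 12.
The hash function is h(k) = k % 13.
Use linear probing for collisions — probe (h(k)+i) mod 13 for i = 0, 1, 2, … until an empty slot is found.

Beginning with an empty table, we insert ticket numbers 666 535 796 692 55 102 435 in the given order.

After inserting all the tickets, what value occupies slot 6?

666 hashes to 3; slot 3 is free -> place at 3.
535 hashes to 2; slot 2 is free -> place at 2.
796 hashes to 3; 3 taken -> place at 4.
692 hashes to 3; 3,4 taken -> place at 5.
55 hashes to 3; 3,4,5 taken -> place at 6.
102 hashes to 11; slot 11 is free -> place at 11.
435 hashes to 6; 6 taken -> place at 7.
Table: [_, _, 535, 666, 796, 692, 55, 435, _, _, _, 102, _]

55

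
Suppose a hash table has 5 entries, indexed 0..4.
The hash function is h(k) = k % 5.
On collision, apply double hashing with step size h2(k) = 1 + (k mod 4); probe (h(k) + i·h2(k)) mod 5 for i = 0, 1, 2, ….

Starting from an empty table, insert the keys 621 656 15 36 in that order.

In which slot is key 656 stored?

2

621 hashes to 1; slot 1 is free => place at 1.
656 hashes to 1, h2=1; 1 taken => place at 2.
15 hashes to 0; slot 0 is free => place at 0.
36 hashes to 1, h2=1; 1,2 taken => place at 3.
Table: [15, 621, 656, 36, .]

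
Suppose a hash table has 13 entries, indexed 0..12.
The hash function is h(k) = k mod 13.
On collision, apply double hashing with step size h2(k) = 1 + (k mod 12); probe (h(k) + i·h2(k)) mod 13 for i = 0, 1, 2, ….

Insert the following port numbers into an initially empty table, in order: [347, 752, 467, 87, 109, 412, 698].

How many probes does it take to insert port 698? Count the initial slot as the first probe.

3

Insert 347: h=9, slot 9 empty → index 9.
Insert 752: h=11, slot 11 empty → index 11.
Insert 467: h=12, slot 12 empty → index 12.
Insert 87: h=9, h2=4, slot 9 occupied → index 0.
Insert 109: h=5, slot 5 empty → index 5.
Insert 412: h=9, h2=5, slot 9 occupied → index 1.
Insert 698: h=9, h2=3, slots 9,12 occupied → index 2.
Table: [87, 412, 698, ∅, ∅, 109, ∅, ∅, ∅, 347, ∅, 752, 467]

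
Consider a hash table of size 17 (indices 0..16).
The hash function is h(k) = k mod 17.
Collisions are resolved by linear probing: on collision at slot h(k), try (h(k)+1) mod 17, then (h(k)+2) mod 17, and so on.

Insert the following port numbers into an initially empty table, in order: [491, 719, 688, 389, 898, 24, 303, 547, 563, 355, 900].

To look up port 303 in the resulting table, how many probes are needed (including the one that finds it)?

491: h=15 → slot 15
719: h=5 → slot 5
688: h=8 → slot 8
389: h=15, probe 15,16 → slot 16
898: h=14 → slot 14
24: h=7 → slot 7
303: h=14, probe 14,15,16,0 → slot 0
547: h=3 → slot 3
563: h=2 → slot 2
355: h=15, probe 15,16,0,1 → slot 1
900: h=16, probe 16,0,1,2,3,4 → slot 4
Table: [303, 355, 563, 547, 900, 719, ∅, 24, 688, ∅, ∅, ∅, ∅, ∅, 898, 491, 389]
Lookup 303: h=14, probe 14,15,16,0 → found at 0.

4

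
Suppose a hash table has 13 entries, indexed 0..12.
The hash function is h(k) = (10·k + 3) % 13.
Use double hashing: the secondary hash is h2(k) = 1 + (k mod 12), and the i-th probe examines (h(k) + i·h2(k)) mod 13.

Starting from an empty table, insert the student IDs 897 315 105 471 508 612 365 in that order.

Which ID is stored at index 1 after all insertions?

612

Insert 897: h=3, slot 3 empty => index 3.
Insert 315: h=7, slot 7 empty => index 7.
Insert 105: h=0, slot 0 empty => index 0.
Insert 471: h=7, h2=4, slot 7 occupied => index 11.
Insert 508: h=0, h2=5, slot 0 occupied => index 5.
Insert 612: h=0, h2=1, slot 0 occupied => index 1.
Insert 365: h=0, h2=6, slot 0 occupied => index 6.
Table: [105, 612, -, 897, -, 508, 365, 315, -, -, -, 471, -]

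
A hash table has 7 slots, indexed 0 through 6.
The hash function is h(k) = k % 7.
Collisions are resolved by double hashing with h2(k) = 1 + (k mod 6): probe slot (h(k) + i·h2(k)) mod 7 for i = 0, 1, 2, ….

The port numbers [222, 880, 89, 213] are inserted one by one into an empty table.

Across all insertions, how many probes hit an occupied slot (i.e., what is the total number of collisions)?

222 hashes to 5; slot 5 is free => place at 5.
880 hashes to 5, h2=5; 5 taken => place at 3.
89 hashes to 5, h2=6; 5 taken => place at 4.
213 hashes to 3, h2=4; 3 taken => place at 0.
Table: [213, —, —, 880, 89, 222, —]

3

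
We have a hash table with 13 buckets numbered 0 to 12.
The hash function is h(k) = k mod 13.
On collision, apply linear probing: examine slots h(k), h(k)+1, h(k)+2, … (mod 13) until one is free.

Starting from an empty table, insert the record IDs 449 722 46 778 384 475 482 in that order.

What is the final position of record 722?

8

Insert 449: h=7, slot 7 empty → index 7.
Insert 722: h=7, slot 7 occupied → index 8.
Insert 46: h=7, slots 7,8 occupied → index 9.
Insert 778: h=11, slot 11 empty → index 11.
Insert 384: h=7, slots 7,8,9 occupied → index 10.
Insert 475: h=7, slots 7,8,9,10,11 occupied → index 12.
Insert 482: h=1, slot 1 empty → index 1.
Table: [_, 482, _, _, _, _, _, 449, 722, 46, 384, 778, 475]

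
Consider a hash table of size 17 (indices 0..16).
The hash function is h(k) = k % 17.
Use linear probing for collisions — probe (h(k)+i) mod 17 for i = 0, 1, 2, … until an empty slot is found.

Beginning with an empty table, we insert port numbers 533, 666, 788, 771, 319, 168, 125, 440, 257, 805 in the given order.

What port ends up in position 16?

440

Insert 533: h=6, slot 6 empty -> index 6.
Insert 666: h=3, slot 3 empty -> index 3.
Insert 788: h=6, slot 6 occupied -> index 7.
Insert 771: h=6, slots 6,7 occupied -> index 8.
Insert 319: h=13, slot 13 empty -> index 13.
Insert 168: h=15, slot 15 empty -> index 15.
Insert 125: h=6, slots 6,7,8 occupied -> index 9.
Insert 440: h=15, slot 15 occupied -> index 16.
Insert 257: h=2, slot 2 empty -> index 2.
Insert 805: h=6, slots 6,7,8,9 occupied -> index 10.
Table: [∅, ∅, 257, 666, ∅, ∅, 533, 788, 771, 125, 805, ∅, ∅, 319, ∅, 168, 440]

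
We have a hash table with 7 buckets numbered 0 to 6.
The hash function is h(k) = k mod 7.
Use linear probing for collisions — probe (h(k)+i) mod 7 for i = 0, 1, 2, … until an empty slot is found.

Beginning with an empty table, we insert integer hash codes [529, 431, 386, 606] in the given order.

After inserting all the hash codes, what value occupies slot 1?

386

529: h=4 → slot 4
431: h=4, probe 4,5 → slot 5
386: h=1 → slot 1
606: h=4, probe 4,5,6 → slot 6
Table: [∅, 386, ∅, ∅, 529, 431, 606]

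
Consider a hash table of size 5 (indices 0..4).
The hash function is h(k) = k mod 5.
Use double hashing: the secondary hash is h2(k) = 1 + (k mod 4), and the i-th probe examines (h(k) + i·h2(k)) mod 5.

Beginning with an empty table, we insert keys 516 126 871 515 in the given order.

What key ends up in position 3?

515

516 hashes to 1; slot 1 is free -> place at 1.
126 hashes to 1, h2=3; 1 taken -> place at 4.
871 hashes to 1, h2=4; 1 taken -> place at 0.
515 hashes to 0, h2=4; 0,4 taken -> place at 3.
Table: [871, 516, —, 515, 126]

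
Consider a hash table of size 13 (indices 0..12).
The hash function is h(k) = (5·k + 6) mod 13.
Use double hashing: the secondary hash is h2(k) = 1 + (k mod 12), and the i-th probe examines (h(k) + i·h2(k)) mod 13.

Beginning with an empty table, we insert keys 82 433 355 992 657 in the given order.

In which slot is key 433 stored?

2

82 hashes to 0; slot 0 is free -> place at 0.
433 hashes to 0, h2=2; 0 taken -> place at 2.
355 hashes to 0, h2=8; 0 taken -> place at 8.
992 hashes to 0, h2=9; 0 taken -> place at 9.
657 hashes to 2, h2=10; 2 taken -> place at 12.
Table: [82, —, 433, —, —, —, —, —, 355, 992, —, —, 657]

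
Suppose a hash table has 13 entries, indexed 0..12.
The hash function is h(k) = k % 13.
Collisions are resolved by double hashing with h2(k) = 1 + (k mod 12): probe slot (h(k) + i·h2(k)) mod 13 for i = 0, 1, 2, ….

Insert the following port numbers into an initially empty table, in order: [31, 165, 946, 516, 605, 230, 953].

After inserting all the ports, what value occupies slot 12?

31: h=5 => slot 5
165: h=9 => slot 9
946: h=10 => slot 10
516: h=9, h2=1, probe 9,10,11 => slot 11
605: h=7 => slot 7
230: h=9, h2=3, probe 9,12 => slot 12
953: h=4 => slot 4
Table: [∅, ∅, ∅, ∅, 953, 31, ∅, 605, ∅, 165, 946, 516, 230]

230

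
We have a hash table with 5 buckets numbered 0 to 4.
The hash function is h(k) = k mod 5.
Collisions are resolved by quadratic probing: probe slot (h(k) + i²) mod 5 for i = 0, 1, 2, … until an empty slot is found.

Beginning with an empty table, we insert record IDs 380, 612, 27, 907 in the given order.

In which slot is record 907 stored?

1

Insert 380: h=0, slot 0 empty -> index 0.
Insert 612: h=2, slot 2 empty -> index 2.
Insert 27: h=2, slot 2 occupied -> index 3.
Insert 907: h=2, slots 2,3 occupied -> index 1.
Table: [380, 907, 612, 27, -]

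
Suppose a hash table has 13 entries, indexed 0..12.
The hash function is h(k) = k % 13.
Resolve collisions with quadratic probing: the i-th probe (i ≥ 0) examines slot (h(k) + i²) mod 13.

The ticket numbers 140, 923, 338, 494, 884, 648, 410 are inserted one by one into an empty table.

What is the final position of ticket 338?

Insert 140: h=10, slot 10 empty -> index 10.
Insert 923: h=0, slot 0 empty -> index 0.
Insert 338: h=0, slot 0 occupied -> index 1.
Insert 494: h=0, slots 0,1 occupied -> index 4.
Insert 884: h=0, slots 0,1,4 occupied -> index 9.
Insert 648: h=11, slot 11 empty -> index 11.
Insert 410: h=7, slot 7 empty -> index 7.
Table: [923, 338, —, —, 494, —, —, 410, —, 884, 140, 648, —]

1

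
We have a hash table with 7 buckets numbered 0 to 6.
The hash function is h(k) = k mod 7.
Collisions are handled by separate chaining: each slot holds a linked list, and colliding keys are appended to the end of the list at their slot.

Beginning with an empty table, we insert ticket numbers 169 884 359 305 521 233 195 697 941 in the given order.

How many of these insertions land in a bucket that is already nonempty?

4

169 -> bucket 1
884 -> bucket 2
359 -> bucket 2 (collision)
305 -> bucket 4
521 -> bucket 3
233 -> bucket 2 (collision)
195 -> bucket 6
697 -> bucket 4 (collision)
941 -> bucket 3 (collision)
Final buckets:
0: .
1: 169
2: 884 -> 359 -> 233
3: 521 -> 941
4: 305 -> 697
5: .
6: 195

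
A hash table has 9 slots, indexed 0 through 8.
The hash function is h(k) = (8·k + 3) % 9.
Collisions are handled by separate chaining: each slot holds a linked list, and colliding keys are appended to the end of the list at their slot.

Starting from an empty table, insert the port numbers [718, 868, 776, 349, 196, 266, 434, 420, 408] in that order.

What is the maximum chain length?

Insert 718: h=5, bucket 5 empty -> new chain.
Insert 868: h=8, bucket 8 empty -> new chain.
Insert 776: h=1, bucket 1 empty -> new chain.
Insert 349: h=5, bucket 5 nonempty -> append to chain.
Insert 196: h=5, bucket 5 nonempty -> append to chain.
Insert 266: h=7, bucket 7 empty -> new chain.
Insert 434: h=1, bucket 1 nonempty -> append to chain.
Insert 420: h=6, bucket 6 empty -> new chain.
Insert 408: h=0, bucket 0 empty -> new chain.
Final buckets:
0: 408
1: 776 -> 434
2: -
3: -
4: -
5: 718 -> 349 -> 196
6: 420
7: 266
8: 868

3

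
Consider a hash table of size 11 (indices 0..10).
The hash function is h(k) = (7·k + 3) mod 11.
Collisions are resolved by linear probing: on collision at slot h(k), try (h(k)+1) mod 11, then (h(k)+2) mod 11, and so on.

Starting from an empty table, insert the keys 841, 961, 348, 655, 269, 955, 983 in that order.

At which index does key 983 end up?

841 hashes to 5; slot 5 is free => place at 5.
961 hashes to 9; slot 9 is free => place at 9.
348 hashes to 8; slot 8 is free => place at 8.
655 hashes to 1; slot 1 is free => place at 1.
269 hashes to 5; 5 taken => place at 6.
955 hashes to 0; slot 0 is free => place at 0.
983 hashes to 9; 9 taken => place at 10.
Table: [955, 655, _, _, _, 841, 269, _, 348, 961, 983]

10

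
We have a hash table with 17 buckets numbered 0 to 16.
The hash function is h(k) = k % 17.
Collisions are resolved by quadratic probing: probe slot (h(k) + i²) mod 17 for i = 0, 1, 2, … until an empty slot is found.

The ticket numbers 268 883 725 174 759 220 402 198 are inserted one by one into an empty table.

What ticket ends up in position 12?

268 hashes to 13; slot 13 is free -> place at 13.
883 hashes to 16; slot 16 is free -> place at 16.
725 hashes to 11; slot 11 is free -> place at 11.
174 hashes to 4; slot 4 is free -> place at 4.
759 hashes to 11; 11 taken -> place at 12.
220 hashes to 16; 16 taken -> place at 0.
402 hashes to 11; 11,12 taken -> place at 15.
198 hashes to 11; 11,12,15 taken -> place at 3.
Table: [220, -, -, 198, 174, -, -, -, -, -, -, 725, 759, 268, -, 402, 883]

759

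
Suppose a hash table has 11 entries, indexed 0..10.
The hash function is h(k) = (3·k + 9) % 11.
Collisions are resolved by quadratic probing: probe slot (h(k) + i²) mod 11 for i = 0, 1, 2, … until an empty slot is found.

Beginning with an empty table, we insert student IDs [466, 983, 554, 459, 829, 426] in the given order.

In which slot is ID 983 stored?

466: h=10 → slot 10
983: h=10, probe 10,0 → slot 0
554: h=10, probe 10,0,3 → slot 3
459: h=0, probe 0,1 → slot 1
829: h=10, probe 10,0,3,8 → slot 8
426: h=0, probe 0,1,4 → slot 4
Table: [983, 459, —, 554, 426, —, —, —, 829, —, 466]

0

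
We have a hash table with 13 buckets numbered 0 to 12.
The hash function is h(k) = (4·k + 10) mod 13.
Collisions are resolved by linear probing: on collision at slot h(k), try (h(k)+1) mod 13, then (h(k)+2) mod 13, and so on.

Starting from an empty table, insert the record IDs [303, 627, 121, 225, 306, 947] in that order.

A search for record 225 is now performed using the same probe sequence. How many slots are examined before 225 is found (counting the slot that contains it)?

303: h=0 → slot 0
627: h=9 → slot 9
121: h=0, probe 0,1 → slot 1
225: h=0, probe 0,1,2 → slot 2
306: h=12 → slot 12
947: h=2, probe 2,3 → slot 3
Table: [303, 121, 225, 947, ∅, ∅, ∅, ∅, ∅, 627, ∅, ∅, 306]
Lookup 225: h=0, probe 0,1,2 → found at 2.

3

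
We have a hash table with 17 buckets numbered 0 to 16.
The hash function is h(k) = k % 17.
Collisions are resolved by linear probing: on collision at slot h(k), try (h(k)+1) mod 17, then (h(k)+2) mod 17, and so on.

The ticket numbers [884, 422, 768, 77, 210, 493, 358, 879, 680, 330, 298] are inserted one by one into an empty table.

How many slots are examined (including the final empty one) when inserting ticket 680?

884 hashes to 0; slot 0 is free → place at 0.
422 hashes to 14; slot 14 is free → place at 14.
768 hashes to 3; slot 3 is free → place at 3.
77 hashes to 9; slot 9 is free → place at 9.
210 hashes to 6; slot 6 is free → place at 6.
493 hashes to 0; 0 taken → place at 1.
358 hashes to 1; 1 taken → place at 2.
879 hashes to 12; slot 12 is free → place at 12.
680 hashes to 0; 0,1,2,3 taken → place at 4.
330 hashes to 7; slot 7 is free → place at 7.
298 hashes to 9; 9 taken → place at 10.
Table: [884, 493, 358, 768, 680, -, 210, 330, -, 77, 298, -, 879, -, 422, -, -]

5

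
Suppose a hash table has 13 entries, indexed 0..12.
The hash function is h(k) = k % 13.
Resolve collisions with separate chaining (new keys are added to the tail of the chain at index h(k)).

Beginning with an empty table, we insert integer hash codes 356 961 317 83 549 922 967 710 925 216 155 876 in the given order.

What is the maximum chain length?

5

356 → bucket 5
961 → bucket 12
317 → bucket 5 (collision)
83 → bucket 5 (collision)
549 → bucket 3
922 → bucket 12 (collision)
967 → bucket 5 (collision)
710 → bucket 8
925 → bucket 2
216 → bucket 8 (collision)
155 → bucket 12 (collision)
876 → bucket 5 (collision)
Final buckets:
0: .
1: .
2: 925
3: 549
4: .
5: 356 -> 317 -> 83 -> 967 -> 876
6: .
7: .
8: 710 -> 216
9: .
10: .
11: .
12: 961 -> 922 -> 155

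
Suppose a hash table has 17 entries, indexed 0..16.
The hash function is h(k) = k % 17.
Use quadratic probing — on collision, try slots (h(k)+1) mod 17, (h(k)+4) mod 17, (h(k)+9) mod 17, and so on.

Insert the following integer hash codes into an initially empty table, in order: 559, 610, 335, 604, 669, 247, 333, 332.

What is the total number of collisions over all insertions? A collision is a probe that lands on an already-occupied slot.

559 hashes to 15; slot 15 is free -> place at 15.
610 hashes to 15; 15 taken -> place at 16.
335 hashes to 12; slot 12 is free -> place at 12.
604 hashes to 9; slot 9 is free -> place at 9.
669 hashes to 6; slot 6 is free -> place at 6.
247 hashes to 9; 9 taken -> place at 10.
333 hashes to 10; 10 taken -> place at 11.
332 hashes to 9; 9,10 taken -> place at 13.
Table: [—, —, —, —, —, —, 669, —, —, 604, 247, 333, 335, 332, —, 559, 610]

5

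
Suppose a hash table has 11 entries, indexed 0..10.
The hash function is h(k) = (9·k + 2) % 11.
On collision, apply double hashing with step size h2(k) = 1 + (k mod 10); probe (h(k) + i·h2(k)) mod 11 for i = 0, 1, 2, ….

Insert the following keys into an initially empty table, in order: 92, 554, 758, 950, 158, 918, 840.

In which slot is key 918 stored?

1

Insert 92: h=5, slot 5 empty => index 5.
Insert 554: h=5, h2=5, slot 5 occupied => index 10.
Insert 758: h=4, slot 4 empty => index 4.
Insert 950: h=5, h2=1, slot 5 occupied => index 6.
Insert 158: h=5, h2=9, slot 5 occupied => index 3.
Insert 918: h=3, h2=9, slot 3 occupied => index 1.
Insert 840: h=5, h2=1, slots 5,6 occupied => index 7.
Table: [_, 918, _, 158, 758, 92, 950, 840, _, _, 554]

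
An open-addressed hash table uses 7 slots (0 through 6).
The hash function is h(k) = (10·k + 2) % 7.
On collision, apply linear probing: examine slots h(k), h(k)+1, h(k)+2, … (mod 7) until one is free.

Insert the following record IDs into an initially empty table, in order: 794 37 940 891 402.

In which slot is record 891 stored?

794: h=4 → slot 4
37: h=1 → slot 1
940: h=1, probe 1,2 → slot 2
891: h=1, probe 1,2,3 → slot 3
402: h=4, probe 4,5 → slot 5
Table: [., 37, 940, 891, 794, 402, .]

3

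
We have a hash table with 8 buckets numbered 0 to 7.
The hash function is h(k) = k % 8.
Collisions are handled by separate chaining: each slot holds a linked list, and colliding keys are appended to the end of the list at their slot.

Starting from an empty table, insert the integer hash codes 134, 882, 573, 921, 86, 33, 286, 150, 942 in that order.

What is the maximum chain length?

Insert 134: h=6, bucket 6 empty → new chain.
Insert 882: h=2, bucket 2 empty → new chain.
Insert 573: h=5, bucket 5 empty → new chain.
Insert 921: h=1, bucket 1 empty → new chain.
Insert 86: h=6, bucket 6 nonempty → append to chain.
Insert 33: h=1, bucket 1 nonempty → append to chain.
Insert 286: h=6, bucket 6 nonempty → append to chain.
Insert 150: h=6, bucket 6 nonempty → append to chain.
Insert 942: h=6, bucket 6 nonempty → append to chain.
Final buckets:
0: _
1: 921 -> 33
2: 882
3: _
4: _
5: 573
6: 134 -> 86 -> 286 -> 150 -> 942
7: _

5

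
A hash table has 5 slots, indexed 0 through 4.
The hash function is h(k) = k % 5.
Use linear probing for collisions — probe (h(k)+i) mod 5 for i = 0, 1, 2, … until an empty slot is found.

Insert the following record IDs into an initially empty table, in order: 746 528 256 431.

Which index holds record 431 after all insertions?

Insert 746: h=1, slot 1 empty -> index 1.
Insert 528: h=3, slot 3 empty -> index 3.
Insert 256: h=1, slot 1 occupied -> index 2.
Insert 431: h=1, slots 1,2,3 occupied -> index 4.
Table: [∅, 746, 256, 528, 431]

4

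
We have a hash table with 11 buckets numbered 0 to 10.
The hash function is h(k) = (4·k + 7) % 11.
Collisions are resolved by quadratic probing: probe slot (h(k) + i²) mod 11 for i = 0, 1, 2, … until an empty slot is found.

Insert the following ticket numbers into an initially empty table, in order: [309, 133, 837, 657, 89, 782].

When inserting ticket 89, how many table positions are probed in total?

309: h=0 -> slot 0
133: h=0, probe 0,1 -> slot 1
837: h=0, probe 0,1,4 -> slot 4
657: h=6 -> slot 6
89: h=0, probe 0,1,4,9 -> slot 9
782: h=0, probe 0,1,4,9,5 -> slot 5
Table: [309, 133, ., ., 837, 782, 657, ., ., 89, .]

4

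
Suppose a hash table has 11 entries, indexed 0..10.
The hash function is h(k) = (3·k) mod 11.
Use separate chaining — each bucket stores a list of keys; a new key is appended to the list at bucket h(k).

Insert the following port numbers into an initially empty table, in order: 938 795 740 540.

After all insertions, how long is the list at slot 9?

Insert 938: h=9, bucket 9 empty -> new chain.
Insert 795: h=9, bucket 9 nonempty -> append to chain.
Insert 740: h=9, bucket 9 nonempty -> append to chain.
Insert 540: h=3, bucket 3 empty -> new chain.
Final buckets:
0: -
1: -
2: -
3: 540
4: -
5: -
6: -
7: -
8: -
9: 938 -> 795 -> 740
10: -

3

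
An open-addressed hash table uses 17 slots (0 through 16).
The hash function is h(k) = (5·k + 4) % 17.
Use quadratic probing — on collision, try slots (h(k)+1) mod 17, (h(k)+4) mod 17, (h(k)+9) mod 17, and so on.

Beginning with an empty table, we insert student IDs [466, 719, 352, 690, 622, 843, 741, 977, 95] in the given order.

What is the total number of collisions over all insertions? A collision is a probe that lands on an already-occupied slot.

Insert 466: h=5, slot 5 empty -> index 5.
Insert 719: h=12, slot 12 empty -> index 12.
Insert 352: h=13, slot 13 empty -> index 13.
Insert 690: h=3, slot 3 empty -> index 3.
Insert 622: h=3, slot 3 occupied -> index 4.
Insert 843: h=3, slots 3,4 occupied -> index 7.
Insert 741: h=3, slots 3,4,7,12 occupied -> index 2.
Insert 977: h=10, slot 10 empty -> index 10.
Insert 95: h=3, slots 3,4,7,12,2 occupied -> index 11.
Table: [-, -, 741, 690, 622, 466, -, 843, -, -, 977, 95, 719, 352, -, -, -]

12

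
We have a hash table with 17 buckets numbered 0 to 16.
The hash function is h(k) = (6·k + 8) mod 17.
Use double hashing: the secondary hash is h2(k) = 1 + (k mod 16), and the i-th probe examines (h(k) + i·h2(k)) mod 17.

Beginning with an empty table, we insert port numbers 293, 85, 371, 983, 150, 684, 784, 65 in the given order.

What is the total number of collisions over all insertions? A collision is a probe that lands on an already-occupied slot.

Insert 293: h=15, slot 15 empty -> index 15.
Insert 85: h=8, slot 8 empty -> index 8.
Insert 371: h=7, slot 7 empty -> index 7.
Insert 983: h=7, h2=8, slots 7,15 occupied -> index 6.
Insert 150: h=7, h2=7, slot 7 occupied -> index 14.
Insert 684: h=15, h2=13, slot 15 occupied -> index 11.
Insert 784: h=3, slot 3 empty -> index 3.
Insert 65: h=7, h2=2, slot 7 occupied -> index 9.
Table: [—, —, —, 784, —, —, 983, 371, 85, 65, —, 684, —, —, 150, 293, —]

5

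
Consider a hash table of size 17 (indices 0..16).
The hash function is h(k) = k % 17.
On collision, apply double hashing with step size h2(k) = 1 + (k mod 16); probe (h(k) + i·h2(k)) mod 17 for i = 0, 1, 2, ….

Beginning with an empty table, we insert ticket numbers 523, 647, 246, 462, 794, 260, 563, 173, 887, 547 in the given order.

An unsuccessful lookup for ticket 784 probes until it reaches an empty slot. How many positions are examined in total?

523: h=13 => slot 13
647: h=1 => slot 1
246: h=8 => slot 8
462: h=3 => slot 3
794: h=12 => slot 12
260: h=5 => slot 5
563: h=2 => slot 2
173: h=3, h2=14, probe 3,0 => slot 0
887: h=3, h2=8, probe 3,11 => slot 11
547: h=3, h2=4, probe 3,7 => slot 7
Table: [173, 647, 563, 462, -, 260, -, 547, 246, -, -, 887, 794, 523, -, -, -]
Lookup 784: h=2, h2=1, probe 2,3,4 → slot 4 empty, not found.

3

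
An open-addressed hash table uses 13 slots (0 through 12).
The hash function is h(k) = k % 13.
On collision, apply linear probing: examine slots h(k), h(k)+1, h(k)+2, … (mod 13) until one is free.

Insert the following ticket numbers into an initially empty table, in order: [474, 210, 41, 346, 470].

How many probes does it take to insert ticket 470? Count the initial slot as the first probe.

474: h=6 → slot 6
210: h=2 → slot 2
41: h=2, probe 2,3 → slot 3
346: h=8 → slot 8
470: h=2, probe 2,3,4 → slot 4
Table: [—, —, 210, 41, 470, —, 474, —, 346, —, —, —, —]

3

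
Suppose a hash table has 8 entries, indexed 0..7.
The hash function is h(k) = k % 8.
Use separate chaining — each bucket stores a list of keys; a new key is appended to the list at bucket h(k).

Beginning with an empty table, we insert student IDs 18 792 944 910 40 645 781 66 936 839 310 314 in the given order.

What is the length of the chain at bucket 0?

4

Insert 18: h=2, bucket 2 empty -> new chain.
Insert 792: h=0, bucket 0 empty -> new chain.
Insert 944: h=0, bucket 0 nonempty -> append to chain.
Insert 910: h=6, bucket 6 empty -> new chain.
Insert 40: h=0, bucket 0 nonempty -> append to chain.
Insert 645: h=5, bucket 5 empty -> new chain.
Insert 781: h=5, bucket 5 nonempty -> append to chain.
Insert 66: h=2, bucket 2 nonempty -> append to chain.
Insert 936: h=0, bucket 0 nonempty -> append to chain.
Insert 839: h=7, bucket 7 empty -> new chain.
Insert 310: h=6, bucket 6 nonempty -> append to chain.
Insert 314: h=2, bucket 2 nonempty -> append to chain.
Final buckets:
0: 792 -> 944 -> 40 -> 936
1: .
2: 18 -> 66 -> 314
3: .
4: .
5: 645 -> 781
6: 910 -> 310
7: 839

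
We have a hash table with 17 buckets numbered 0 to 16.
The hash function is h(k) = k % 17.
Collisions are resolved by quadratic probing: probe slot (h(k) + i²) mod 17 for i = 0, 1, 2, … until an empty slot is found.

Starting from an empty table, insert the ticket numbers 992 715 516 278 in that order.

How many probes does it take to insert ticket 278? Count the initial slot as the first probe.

3

Insert 992: h=6, slot 6 empty → index 6.
Insert 715: h=1, slot 1 empty → index 1.
Insert 516: h=6, slot 6 occupied → index 7.
Insert 278: h=6, slots 6,7 occupied → index 10.
Table: [∅, 715, ∅, ∅, ∅, ∅, 992, 516, ∅, ∅, 278, ∅, ∅, ∅, ∅, ∅, ∅]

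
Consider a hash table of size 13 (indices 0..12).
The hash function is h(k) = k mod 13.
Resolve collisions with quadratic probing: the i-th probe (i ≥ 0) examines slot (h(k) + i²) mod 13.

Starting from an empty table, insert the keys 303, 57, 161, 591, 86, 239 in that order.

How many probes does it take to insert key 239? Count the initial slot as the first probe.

3

303: h=4 -> slot 4
57: h=5 -> slot 5
161: h=5, probe 5,6 -> slot 6
591: h=6, probe 6,7 -> slot 7
86: h=8 -> slot 8
239: h=5, probe 5,6,9 -> slot 9
Table: [_, _, _, _, 303, 57, 161, 591, 86, 239, _, _, _]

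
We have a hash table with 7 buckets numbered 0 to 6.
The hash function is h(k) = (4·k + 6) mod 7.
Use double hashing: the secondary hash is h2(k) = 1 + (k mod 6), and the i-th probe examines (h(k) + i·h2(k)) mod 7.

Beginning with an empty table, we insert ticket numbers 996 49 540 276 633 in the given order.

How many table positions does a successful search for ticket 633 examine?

2

Insert 996: h=0, slot 0 empty → index 0.
Insert 49: h=6, slot 6 empty → index 6.
Insert 540: h=3, slot 3 empty → index 3.
Insert 276: h=4, slot 4 empty → index 4.
Insert 633: h=4, h2=4, slot 4 occupied → index 1.
Table: [996, 633, ∅, 540, 276, ∅, 49]
Lookup 633: h=4, h2=4, probe 4,1 → found at 1.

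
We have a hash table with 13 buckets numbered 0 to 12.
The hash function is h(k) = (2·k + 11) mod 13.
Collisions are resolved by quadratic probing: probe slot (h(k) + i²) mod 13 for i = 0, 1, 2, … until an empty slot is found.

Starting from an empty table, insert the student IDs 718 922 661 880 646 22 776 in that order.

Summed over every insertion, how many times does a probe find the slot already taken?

12

718 hashes to 4; slot 4 is free => place at 4.
922 hashes to 9; slot 9 is free => place at 9.
661 hashes to 7; slot 7 is free => place at 7.
880 hashes to 3; slot 3 is free => place at 3.
646 hashes to 3; 3,4,7 taken => place at 12.
22 hashes to 3; 3,4,7,12 taken => place at 6.
776 hashes to 3; 3,4,7,12,6 taken => place at 2.
Table: [., ., 776, 880, 718, ., 22, 661, ., 922, ., ., 646]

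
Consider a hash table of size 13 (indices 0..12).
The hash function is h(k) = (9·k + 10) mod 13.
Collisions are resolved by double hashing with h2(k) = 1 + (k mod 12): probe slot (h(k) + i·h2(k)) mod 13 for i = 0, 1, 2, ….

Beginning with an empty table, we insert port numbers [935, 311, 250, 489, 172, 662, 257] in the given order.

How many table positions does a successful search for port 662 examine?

Insert 935: h=1, slot 1 empty => index 1.
Insert 311: h=1, h2=12, slot 1 occupied => index 0.
Insert 250: h=11, slot 11 empty => index 11.
Insert 489: h=4, slot 4 empty => index 4.
Insert 172: h=11, h2=5, slot 11 occupied => index 3.
Insert 662: h=1, h2=3, slots 1,4 occupied => index 7.
Insert 257: h=9, slot 9 empty => index 9.
Table: [311, 935, —, 172, 489, —, —, 662, —, 257, —, 250, —]
Lookup 662: h=1, h2=3, probe 1,4,7 → found at 7.

3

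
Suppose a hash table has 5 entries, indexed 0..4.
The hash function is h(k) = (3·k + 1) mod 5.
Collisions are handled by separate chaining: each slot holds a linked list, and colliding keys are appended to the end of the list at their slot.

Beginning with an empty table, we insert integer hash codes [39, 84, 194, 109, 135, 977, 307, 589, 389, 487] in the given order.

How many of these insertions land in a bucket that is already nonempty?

7

39 → bucket 3
84 → bucket 3 (collision)
194 → bucket 3 (collision)
109 → bucket 3 (collision)
135 → bucket 1
977 → bucket 2
307 → bucket 2 (collision)
589 → bucket 3 (collision)
389 → bucket 3 (collision)
487 → bucket 2 (collision)
Final buckets:
0: ∅
1: 135
2: 977 -> 307 -> 487
3: 39 -> 84 -> 194 -> 109 -> 589 -> 389
4: ∅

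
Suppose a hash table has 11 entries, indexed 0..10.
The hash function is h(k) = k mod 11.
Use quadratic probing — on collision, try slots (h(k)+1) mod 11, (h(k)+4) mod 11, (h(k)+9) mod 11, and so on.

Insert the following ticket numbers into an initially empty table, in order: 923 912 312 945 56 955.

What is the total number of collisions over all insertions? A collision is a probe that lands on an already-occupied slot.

Insert 923: h=10, slot 10 empty => index 10.
Insert 912: h=10, slot 10 occupied => index 0.
Insert 312: h=4, slot 4 empty => index 4.
Insert 945: h=10, slots 10,0 occupied => index 3.
Insert 56: h=1, slot 1 empty => index 1.
Insert 955: h=9, slot 9 empty => index 9.
Table: [912, 56, -, 945, 312, -, -, -, -, 955, 923]

3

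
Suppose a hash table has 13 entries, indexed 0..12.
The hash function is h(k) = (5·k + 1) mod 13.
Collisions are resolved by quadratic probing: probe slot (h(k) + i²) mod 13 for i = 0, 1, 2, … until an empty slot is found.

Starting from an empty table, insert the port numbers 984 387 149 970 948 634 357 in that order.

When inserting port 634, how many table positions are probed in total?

984: h=7 → slot 7
387: h=12 → slot 12
149: h=5 → slot 5
970: h=2 → slot 2
948: h=9 → slot 9
634: h=12, probe 12,0 → slot 0
357: h=5, probe 5,6 → slot 6
Table: [634, _, 970, _, _, 149, 357, 984, _, 948, _, _, 387]

2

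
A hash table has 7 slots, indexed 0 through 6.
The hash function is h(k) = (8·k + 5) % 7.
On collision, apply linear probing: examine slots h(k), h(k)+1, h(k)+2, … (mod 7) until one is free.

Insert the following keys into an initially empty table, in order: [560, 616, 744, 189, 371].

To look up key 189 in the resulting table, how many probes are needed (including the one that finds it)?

4

560 hashes to 5; slot 5 is free -> place at 5.
616 hashes to 5; 5 taken -> place at 6.
744 hashes to 0; slot 0 is free -> place at 0.
189 hashes to 5; 5,6,0 taken -> place at 1.
371 hashes to 5; 5,6,0,1 taken -> place at 2.
Table: [744, 189, 371, —, —, 560, 616]
Lookup 189: h=5, probe 5,6,0,1 → found at 1.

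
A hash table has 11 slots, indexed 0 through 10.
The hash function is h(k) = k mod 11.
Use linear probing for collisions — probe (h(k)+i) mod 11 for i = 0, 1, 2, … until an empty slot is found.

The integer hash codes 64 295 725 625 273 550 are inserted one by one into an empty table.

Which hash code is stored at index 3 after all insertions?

550

Insert 64: h=9, slot 9 empty -> index 9.
Insert 295: h=9, slot 9 occupied -> index 10.
Insert 725: h=10, slot 10 occupied -> index 0.
Insert 625: h=9, slots 9,10,0 occupied -> index 1.
Insert 273: h=9, slots 9,10,0,1 occupied -> index 2.
Insert 550: h=0, slots 0,1,2 occupied -> index 3.
Table: [725, 625, 273, 550, —, —, —, —, —, 64, 295]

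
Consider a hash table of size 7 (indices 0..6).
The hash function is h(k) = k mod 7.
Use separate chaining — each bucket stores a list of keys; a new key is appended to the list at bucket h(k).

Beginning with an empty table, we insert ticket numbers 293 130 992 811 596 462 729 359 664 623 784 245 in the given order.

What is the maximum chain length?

4

293 -> bucket 6
130 -> bucket 4
992 -> bucket 5
811 -> bucket 6 (collision)
596 -> bucket 1
462 -> bucket 0
729 -> bucket 1 (collision)
359 -> bucket 2
664 -> bucket 6 (collision)
623 -> bucket 0 (collision)
784 -> bucket 0 (collision)
245 -> bucket 0 (collision)
Final buckets:
0: 462 -> 623 -> 784 -> 245
1: 596 -> 729
2: 359
3: -
4: 130
5: 992
6: 293 -> 811 -> 664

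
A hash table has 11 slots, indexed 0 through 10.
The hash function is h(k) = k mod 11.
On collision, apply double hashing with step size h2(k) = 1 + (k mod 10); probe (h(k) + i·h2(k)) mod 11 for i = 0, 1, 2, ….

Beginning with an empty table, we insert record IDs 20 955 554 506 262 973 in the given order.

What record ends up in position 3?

20: h=9 -> slot 9
955: h=9, h2=6, probe 9,4 -> slot 4
554: h=4, h2=5, probe 4,9,3 -> slot 3
506: h=0 -> slot 0
262: h=9, h2=3, probe 9,1 -> slot 1
973: h=5 -> slot 5
Table: [506, 262, ., 554, 955, 973, ., ., ., 20, .]

554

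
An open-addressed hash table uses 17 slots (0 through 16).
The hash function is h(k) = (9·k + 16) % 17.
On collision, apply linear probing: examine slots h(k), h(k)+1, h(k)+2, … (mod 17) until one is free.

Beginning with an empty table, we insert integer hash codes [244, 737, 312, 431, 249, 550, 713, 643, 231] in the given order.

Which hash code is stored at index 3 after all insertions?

737

244: h=2 → slot 2
737: h=2, probe 2,3 → slot 3
312: h=2, probe 2,3,4 → slot 4
431: h=2, probe 2,3,4,5 → slot 5
249: h=13 → slot 13
550: h=2, probe 2,3,4,5,6 → slot 6
713: h=7 → slot 7
643: h=6, probe 6,7,8 → slot 8
231: h=4, probe 4,5,6,7,8,9 → slot 9
Table: [_, _, 244, 737, 312, 431, 550, 713, 643, 231, _, _, _, 249, _, _, _]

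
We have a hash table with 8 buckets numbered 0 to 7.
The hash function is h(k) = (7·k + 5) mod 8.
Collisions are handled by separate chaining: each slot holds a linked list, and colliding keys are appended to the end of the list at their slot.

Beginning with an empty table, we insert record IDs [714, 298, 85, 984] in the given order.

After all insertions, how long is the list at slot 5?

1

Insert 714: h=3, bucket 3 empty -> new chain.
Insert 298: h=3, bucket 3 nonempty -> append to chain.
Insert 85: h=0, bucket 0 empty -> new chain.
Insert 984: h=5, bucket 5 empty -> new chain.
Final buckets:
0: 85
1: —
2: —
3: 714 -> 298
4: —
5: 984
6: —
7: —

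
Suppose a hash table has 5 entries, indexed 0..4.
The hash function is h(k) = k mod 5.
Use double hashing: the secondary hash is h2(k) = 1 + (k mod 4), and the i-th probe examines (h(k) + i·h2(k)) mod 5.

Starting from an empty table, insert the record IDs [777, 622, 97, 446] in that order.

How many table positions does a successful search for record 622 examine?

2

777: h=2 → slot 2
622: h=2, h2=3, probe 2,0 → slot 0
97: h=2, h2=2, probe 2,4 → slot 4
446: h=1 → slot 1
Table: [622, 446, 777, _, 97]
Lookup 622: h=2, h2=3, probe 2,0 → found at 0.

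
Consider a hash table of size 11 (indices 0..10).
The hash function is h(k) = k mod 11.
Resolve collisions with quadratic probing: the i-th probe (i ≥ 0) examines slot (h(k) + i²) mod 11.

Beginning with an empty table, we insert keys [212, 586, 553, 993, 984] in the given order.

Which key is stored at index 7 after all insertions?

553

Insert 212: h=3, slot 3 empty => index 3.
Insert 586: h=3, slot 3 occupied => index 4.
Insert 553: h=3, slots 3,4 occupied => index 7.
Insert 993: h=3, slots 3,4,7 occupied => index 1.
Insert 984: h=5, slot 5 empty => index 5.
Table: [-, 993, -, 212, 586, 984, -, 553, -, -, -]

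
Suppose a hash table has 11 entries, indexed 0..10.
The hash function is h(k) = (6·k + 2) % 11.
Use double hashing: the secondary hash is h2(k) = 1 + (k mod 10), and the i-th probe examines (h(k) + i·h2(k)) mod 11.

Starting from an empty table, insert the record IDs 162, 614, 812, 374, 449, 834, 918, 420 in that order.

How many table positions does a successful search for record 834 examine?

4

Insert 162: h=6, slot 6 empty -> index 6.
Insert 614: h=1, slot 1 empty -> index 1.
Insert 812: h=1, h2=3, slot 1 occupied -> index 4.
Insert 374: h=2, slot 2 empty -> index 2.
Insert 449: h=1, h2=10, slot 1 occupied -> index 0.
Insert 834: h=1, h2=5, slots 1,6,0 occupied -> index 5.
Insert 918: h=10, slot 10 empty -> index 10.
Insert 420: h=3, slot 3 empty -> index 3.
Table: [449, 614, 374, 420, 812, 834, 162, _, _, _, 918]
Lookup 834: h=1, h2=5, probe 1,6,0,5 → found at 5.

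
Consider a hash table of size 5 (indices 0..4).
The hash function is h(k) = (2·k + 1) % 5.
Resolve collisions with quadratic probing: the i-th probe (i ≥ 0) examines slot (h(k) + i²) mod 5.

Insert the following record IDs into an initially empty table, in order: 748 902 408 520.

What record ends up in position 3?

408

Insert 748: h=2, slot 2 empty -> index 2.
Insert 902: h=0, slot 0 empty -> index 0.
Insert 408: h=2, slot 2 occupied -> index 3.
Insert 520: h=1, slot 1 empty -> index 1.
Table: [902, 520, 748, 408, —]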